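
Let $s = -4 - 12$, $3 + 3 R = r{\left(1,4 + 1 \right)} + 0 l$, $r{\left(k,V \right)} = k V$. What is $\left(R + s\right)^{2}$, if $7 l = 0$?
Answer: $\frac{2116}{9} \approx 235.11$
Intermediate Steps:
$l = 0$ ($l = \frac{1}{7} \cdot 0 = 0$)
$r{\left(k,V \right)} = V k$
$R = \frac{2}{3}$ ($R = -1 + \frac{\left(4 + 1\right) 1 + 0 \cdot 0}{3} = -1 + \frac{5 \cdot 1 + 0}{3} = -1 + \frac{5 + 0}{3} = -1 + \frac{1}{3} \cdot 5 = -1 + \frac{5}{3} = \frac{2}{3} \approx 0.66667$)
$s = -16$ ($s = -4 - 12 = -16$)
$\left(R + s\right)^{2} = \left(\frac{2}{3} - 16\right)^{2} = \left(- \frac{46}{3}\right)^{2} = \frac{2116}{9}$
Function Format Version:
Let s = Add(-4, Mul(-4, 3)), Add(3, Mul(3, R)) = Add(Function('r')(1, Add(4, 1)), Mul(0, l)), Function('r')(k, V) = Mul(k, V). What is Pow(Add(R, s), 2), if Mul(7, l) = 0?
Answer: Rational(2116, 9) ≈ 235.11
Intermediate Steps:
l = 0 (l = Mul(Rational(1, 7), 0) = 0)
Function('r')(k, V) = Mul(V, k)
R = Rational(2, 3) (R = Add(-1, Mul(Rational(1, 3), Add(Mul(Add(4, 1), 1), Mul(0, 0)))) = Add(-1, Mul(Rational(1, 3), Add(Mul(5, 1), 0))) = Add(-1, Mul(Rational(1, 3), Add(5, 0))) = Add(-1, Mul(Rational(1, 3), 5)) = Add(-1, Rational(5, 3)) = Rational(2, 3) ≈ 0.66667)
s = -16 (s = Add(-4, -12) = -16)
Pow(Add(R, s), 2) = Pow(Add(Rational(2, 3), -16), 2) = Pow(Rational(-46, 3), 2) = Rational(2116, 9)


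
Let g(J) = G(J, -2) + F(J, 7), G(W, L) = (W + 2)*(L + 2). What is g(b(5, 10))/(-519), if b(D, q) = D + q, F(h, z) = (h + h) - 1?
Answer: -29/519 ≈ -0.055877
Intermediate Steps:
F(h, z) = -1 + 2*h (F(h, z) = 2*h - 1 = -1 + 2*h)
G(W, L) = (2 + L)*(2 + W) (G(W, L) = (2 + W)*(2 + L) = (2 + L)*(2 + W))
g(J) = -1 + 2*J (g(J) = (4 + 2*(-2) + 2*J - 2*J) + (-1 + 2*J) = (4 - 4 + 2*J - 2*J) + (-1 + 2*J) = 0 + (-1 + 2*J) = -1 + 2*J)
g(b(5, 10))/(-519) = (-1 + 2*(5 + 10))/(-519) = (-1 + 2*15)*(-1/519) = (-1 + 30)*(-1/519) = 29*(-1/519) = -29/519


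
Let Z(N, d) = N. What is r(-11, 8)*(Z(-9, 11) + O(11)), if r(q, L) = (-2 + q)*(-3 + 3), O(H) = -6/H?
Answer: 0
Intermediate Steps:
r(q, L) = 0 (r(q, L) = (-2 + q)*0 = 0)
r(-11, 8)*(Z(-9, 11) + O(11)) = 0*(-9 - 6/11) = 0*(-105/11) = 0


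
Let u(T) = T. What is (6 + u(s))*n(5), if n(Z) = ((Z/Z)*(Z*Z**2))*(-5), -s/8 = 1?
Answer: 1250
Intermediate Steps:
s = -8 (s = -8*1 = -8)
n(Z) = -5*Z**3 (n(Z) = (1*Z**3)*(-5) = Z**3*(-5) = -5*Z**3)
(6 + u(s))*n(5) = (6 - 8)*(-5*5**3) = -(-10)*125 = -2*(-625) = 1250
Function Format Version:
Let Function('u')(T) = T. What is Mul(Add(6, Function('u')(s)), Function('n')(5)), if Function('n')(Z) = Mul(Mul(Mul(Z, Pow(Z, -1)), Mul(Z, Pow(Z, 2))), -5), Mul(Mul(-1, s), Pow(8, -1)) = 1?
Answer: 1250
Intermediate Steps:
s = -8 (s = Mul(-8, 1) = -8)
Function('n')(Z) = Mul(-5, Pow(Z, 3)) (Function('n')(Z) = Mul(Mul(1, Pow(Z, 3)), -5) = Mul(Pow(Z, 3), -5) = Mul(-5, Pow(Z, 3)))
Mul(Add(6, Function('u')(s)), Function('n')(5)) = Mul(Add(6, -8), Mul(-5, Pow(5, 3))) = Mul(-2, Mul(-5, 125)) = Mul(-2, -625) = 1250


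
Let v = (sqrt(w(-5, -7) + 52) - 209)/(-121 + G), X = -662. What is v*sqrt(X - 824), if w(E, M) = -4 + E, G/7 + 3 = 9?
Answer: I*sqrt(1486)*(209 - sqrt(43))/79 ≈ 98.783*I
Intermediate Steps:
G = 42 (G = -21 + 7*9 = -21 + 63 = 42)
v = 209/79 - sqrt(43)/79 (v = (sqrt((-4 - 5) + 52) - 209)/(-121 + 42) = (sqrt(-9 + 52) - 209)/(-79) = (sqrt(43) - 209)*(-1/79) = (-209 + sqrt(43))*(-1/79) = 209/79 - sqrt(43)/79 ≈ 2.5626)
v*sqrt(X - 824) = (209/79 - sqrt(43)/79)*sqrt(-662 - 824) = (209/79 - sqrt(43)/79)*sqrt(-1486) = (209/79 - sqrt(43)/79)*(I*sqrt(1486)) = I*sqrt(1486)*(209/79 - sqrt(43)/79)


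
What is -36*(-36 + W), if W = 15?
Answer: 756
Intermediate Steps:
-36*(-36 + W) = -36*(-36 + 15) = -36*(-21) = 756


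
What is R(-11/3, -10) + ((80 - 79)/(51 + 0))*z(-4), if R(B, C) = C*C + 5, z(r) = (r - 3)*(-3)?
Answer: 1792/17 ≈ 105.41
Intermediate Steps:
z(r) = 9 - 3*r (z(r) = (-3 + r)*(-3) = 9 - 3*r)
R(B, C) = 5 + C² (R(B, C) = C² + 5 = 5 + C²)
R(-11/3, -10) + ((80 - 79)/(51 + 0))*z(-4) = (5 + (-10)²) + ((80 - 79)/(51 + 0))*(9 - 3*(-4)) = (5 + 100) + (1/51)*(9 + 12) = 105 + (1*(1/51))*21 = 105 + (1/51)*21 = 105 + 7/17 = 1792/17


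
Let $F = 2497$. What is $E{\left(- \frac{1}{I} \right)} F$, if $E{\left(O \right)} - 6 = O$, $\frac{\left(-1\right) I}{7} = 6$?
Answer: $\frac{631741}{42} \approx 15041.0$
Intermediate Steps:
$I = -42$ ($I = \left(-7\right) 6 = -42$)
$E{\left(O \right)} = 6 + O$
$E{\left(- \frac{1}{I} \right)} F = \left(6 - \frac{1}{-42}\right) 2497 = \left(6 - - \frac{1}{42}\right) 2497 = \left(6 + \frac{1}{42}\right) 2497 = \frac{253}{42} \cdot 2497 = \frac{631741}{42}$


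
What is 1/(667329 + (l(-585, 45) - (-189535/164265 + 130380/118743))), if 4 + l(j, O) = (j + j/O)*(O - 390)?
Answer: 1300354593/1136035357461142 ≈ 1.1446e-6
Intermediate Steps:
l(j, O) = -4 + (-390 + O)*(j + j/O) (l(j, O) = -4 + (j + j/O)*(O - 390) = -4 + (j + j/O)*(-390 + O) = -4 + (-390 + O)*(j + j/O))
1/(667329 + (l(-585, 45) - (-189535/164265 + 130380/118743))) = 1/(667329 + ((-4 - 389*(-585) + 45*(-585) - 390*(-585)/45) - (-189535/164265 + 130380/118743))) = 1/(667329 + ((-4 + 227565 - 26325 - 390*(-585)*1/45) - (-189535*1/164265 + 130380*(1/118743)))) = 1/(667329 + ((-4 + 227565 - 26325 + 5070) - (-37907/32853 + 43460/39581))) = 1/(667329 + (206306 - 1*(-72605587/1300354593))) = 1/(667329 + (206306 + 72605587/1300354593)) = 1/(667329 + 268271027269045/1300354593) = 1/(1136035357461142/1300354593) = 1300354593/1136035357461142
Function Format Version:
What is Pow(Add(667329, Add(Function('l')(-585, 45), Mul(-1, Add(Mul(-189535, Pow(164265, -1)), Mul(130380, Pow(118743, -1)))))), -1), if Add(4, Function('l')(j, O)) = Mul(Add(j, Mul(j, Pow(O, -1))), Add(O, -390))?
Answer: Rational(1300354593, 1136035357461142) ≈ 1.1446e-6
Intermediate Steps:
Function('l')(j, O) = Add(-4, Mul(Add(-390, O), Add(j, Mul(j, Pow(O, -1))))) (Function('l')(j, O) = Add(-4, Mul(Add(j, Mul(j, Pow(O, -1))), Add(O, -390))) = Add(-4, Mul(Add(j, Mul(j, Pow(O, -1))), Add(-390, O))) = Add(-4, Mul(Add(-390, O), Add(j, Mul(j, Pow(O, -1))))))
Pow(Add(667329, Add(Function('l')(-585, 45), Mul(-1, Add(Mul(-189535, Pow(164265, -1)), Mul(130380, Pow(118743, -1)))))), -1) = Pow(Add(667329, Add(Add(-4, Mul(-389, -585), Mul(45, -585), Mul(-390, -585, Pow(45, -1))), Mul(-1, Add(Mul(-189535, Pow(164265, -1)), Mul(130380, Pow(118743, -1)))))), -1) = Pow(Add(667329, Add(Add(-4, 227565, -26325, Mul(-390, -585, Rational(1, 45))), Mul(-1, Add(Mul(-189535, Rational(1, 164265)), Mul(130380, Rational(1, 118743)))))), -1) = Pow(Add(667329, Add(Add(-4, 227565, -26325, 5070), Mul(-1, Add(Rational(-37907, 32853), Rational(43460, 39581))))), -1) = Pow(Add(667329, Add(206306, Mul(-1, Rational(-72605587, 1300354593)))), -1) = Pow(Add(667329, Add(206306, Rational(72605587, 1300354593))), -1) = Pow(Add(667329, Rational(268271027269045, 1300354593)), -1) = Pow(Rational(1136035357461142, 1300354593), -1) = Rational(1300354593, 1136035357461142)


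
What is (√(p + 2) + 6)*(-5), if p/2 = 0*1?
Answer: -30 - 5*√2 ≈ -37.071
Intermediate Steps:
p = 0 (p = 2*(0*1) = 2*0 = 0)
(√(p + 2) + 6)*(-5) = (√(0 + 2) + 6)*(-5) = (√2 + 6)*(-5) = (6 + √2)*(-5) = -30 - 5*√2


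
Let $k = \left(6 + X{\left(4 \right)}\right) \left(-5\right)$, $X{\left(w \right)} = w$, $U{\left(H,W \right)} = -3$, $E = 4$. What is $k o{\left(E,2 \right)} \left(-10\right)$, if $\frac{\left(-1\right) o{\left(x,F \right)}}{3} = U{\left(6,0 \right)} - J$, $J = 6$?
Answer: $13500$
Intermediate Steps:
$k = -50$ ($k = \left(6 + 4\right) \left(-5\right) = 10 \left(-5\right) = -50$)
$o{\left(x,F \right)} = 27$ ($o{\left(x,F \right)} = - 3 \left(-3 - 6\right) = \left(-3\right) \left(-9\right) = 27$)
$k o{\left(E,2 \right)} \left(-10\right) = \left(-50\right) 27 \left(-10\right) = \left(-1350\right) \left(-10\right) = 13500$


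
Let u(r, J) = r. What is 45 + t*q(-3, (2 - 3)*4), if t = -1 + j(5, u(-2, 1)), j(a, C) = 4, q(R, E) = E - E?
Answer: 45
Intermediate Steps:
q(R, E) = 0
t = 3 (t = -1 + 4 = 3)
45 + t*q(-3, (2 - 3)*4) = 45 + 3*0 = 45 + 0 = 45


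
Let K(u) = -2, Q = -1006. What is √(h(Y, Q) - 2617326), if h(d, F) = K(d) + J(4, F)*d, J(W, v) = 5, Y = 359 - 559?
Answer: 2*I*√654582 ≈ 1618.1*I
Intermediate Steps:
Y = -200
h(d, F) = -2 + 5*d
√(h(Y, Q) - 2617326) = √((-2 + 5*(-200)) - 2617326) = √((-2 - 1000) - 2617326) = √(-1002 - 2617326) = √(-2618328) = 2*I*√654582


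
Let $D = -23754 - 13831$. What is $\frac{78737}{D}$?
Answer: $- \frac{78737}{37585} \approx -2.0949$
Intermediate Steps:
$D = -37585$
$\frac{78737}{D} = \frac{78737}{-37585} = 78737 \left(- \frac{1}{37585}\right) = - \frac{78737}{37585}$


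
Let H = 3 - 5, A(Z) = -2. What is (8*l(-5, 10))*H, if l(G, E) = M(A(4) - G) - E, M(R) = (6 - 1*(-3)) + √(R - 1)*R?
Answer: 16 - 48*√2 ≈ -51.882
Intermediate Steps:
H = -2
M(R) = 9 + R*√(-1 + R) (M(R) = (6 + 3) + √(-1 + R)*R = 9 + R*√(-1 + R))
l(G, E) = 9 - E + √(-3 - G)*(-2 - G) (l(G, E) = (9 + (-2 - G)*√(-1 + (-2 - G))) - E = (9 + (-2 - G)*√(-3 - G)) - E = (9 + √(-3 - G)*(-2 - G)) - E = 9 - E + √(-3 - G)*(-2 - G))
(8*l(-5, 10))*H = (8*(9 - 1*10 - √(-3 - 1*(-5))*(2 - 5)))*(-2) = (8*(9 - 10 - 1*√(-3 + 5)*(-3)))*(-2) = (8*(9 - 10 - 1*√2*(-3)))*(-2) = (8*(9 - 10 + 3*√2))*(-2) = (8*(-1 + 3*√2))*(-2) = (-8 + 24*√2)*(-2) = 16 - 48*√2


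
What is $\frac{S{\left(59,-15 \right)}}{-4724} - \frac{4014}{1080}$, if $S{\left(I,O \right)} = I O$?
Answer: $- \frac{62522}{17715} \approx -3.5293$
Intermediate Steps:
$\frac{S{\left(59,-15 \right)}}{-4724} - \frac{4014}{1080} = \frac{59 \left(-15\right)}{-4724} - \frac{4014}{1080} = \left(-885\right) \left(- \frac{1}{4724}\right) - \frac{223}{60} = \frac{885}{4724} - \frac{223}{60} = - \frac{62522}{17715}$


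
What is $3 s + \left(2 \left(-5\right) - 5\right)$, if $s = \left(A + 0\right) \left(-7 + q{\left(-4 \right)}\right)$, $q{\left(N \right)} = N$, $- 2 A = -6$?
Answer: $-114$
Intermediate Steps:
$A = 3$ ($A = \left(- \frac{1}{2}\right) \left(-6\right) = 3$)
$s = -33$ ($s = \left(3 + 0\right) \left(-7 - 4\right) = 3 \left(-11\right) = -33$)
$3 s + \left(2 \left(-5\right) - 5\right) = 3 \left(-33\right) + \left(2 \left(-5\right) - 5\right) = -99 - 15 = -114$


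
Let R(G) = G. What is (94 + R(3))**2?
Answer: 9409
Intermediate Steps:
(94 + R(3))**2 = (94 + 3)**2 = 97**2 = 9409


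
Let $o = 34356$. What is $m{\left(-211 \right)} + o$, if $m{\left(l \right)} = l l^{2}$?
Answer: $-9359575$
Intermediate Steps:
$m{\left(l \right)} = l^{3}$
$m{\left(-211 \right)} + o = \left(-211\right)^{3} + 34356 = -9393931 + 34356 = -9359575$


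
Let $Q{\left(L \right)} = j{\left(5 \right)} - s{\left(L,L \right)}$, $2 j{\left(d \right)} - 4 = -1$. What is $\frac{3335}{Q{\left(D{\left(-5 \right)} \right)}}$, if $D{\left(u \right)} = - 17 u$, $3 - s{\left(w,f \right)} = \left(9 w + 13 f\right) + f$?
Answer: $\frac{6670}{3907} \approx 1.7072$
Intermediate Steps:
$j{\left(d \right)} = \frac{3}{2}$ ($j{\left(d \right)} = 2 + \frac{1}{2} \left(-1\right) = 2 - \frac{1}{2} = \frac{3}{2}$)
$s{\left(w,f \right)} = 3 - 14 f - 9 w$ ($s{\left(w,f \right)} = 3 - \left(\left(9 w + 13 f\right) + f\right) = 3 - \left(9 w + 14 f\right) = 3 - 14 f - 9 w$)
$Q{\left(L \right)} = - \frac{3}{2} + 23 L$ ($Q{\left(L \right)} = \frac{3}{2} - \left(3 - 14 L - 9 L\right) = \frac{3}{2} - \left(3 - 23 L\right) = \frac{3}{2} + \left(-3 + 23 L\right) = - \frac{3}{2} + 23 L$)
$\frac{3335}{Q{\left(D{\left(-5 \right)} \right)}} = \frac{3335}{- \frac{3}{2} + 23 \left(\left(-17\right) \left(-5\right)\right)} = \frac{3335}{- \frac{3}{2} + 23 \cdot 85} = \frac{3335}{- \frac{3}{2} + 1955} = \frac{3335}{\frac{3907}{2}} = 3335 \cdot \frac{2}{3907} = \frac{6670}{3907}$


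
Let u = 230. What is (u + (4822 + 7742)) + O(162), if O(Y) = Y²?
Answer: 39038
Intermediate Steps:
(u + (4822 + 7742)) + O(162) = (230 + (4822 + 7742)) + 162² = (230 + 12564) + 26244 = 12794 + 26244 = 39038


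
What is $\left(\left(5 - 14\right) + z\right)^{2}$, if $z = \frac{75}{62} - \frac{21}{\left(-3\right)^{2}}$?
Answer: $\frac{3545689}{34596} \approx 102.49$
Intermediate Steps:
$z = - \frac{209}{186}$ ($z = 75 \cdot \frac{1}{62} - \frac{21}{9} = \frac{75}{62} - \frac{7}{3} = - \frac{209}{186} \approx -1.1237$)
$\left(\left(5 - 14\right) + z\right)^{2} = \left(\left(5 - 14\right) - \frac{209}{186}\right)^{2} = \left(-9 - \frac{209}{186}\right)^{2} = \left(- \frac{1883}{186}\right)^{2} = \frac{3545689}{34596}$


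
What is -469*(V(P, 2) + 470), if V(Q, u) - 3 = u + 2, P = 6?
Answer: -223713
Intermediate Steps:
V(Q, u) = 5 + u (V(Q, u) = 3 + (u + 2) = 3 + (2 + u) = 5 + u)
-469*(V(P, 2) + 470) = -469*((5 + 2) + 470) = -469*(7 + 470) = -469*477 = -223713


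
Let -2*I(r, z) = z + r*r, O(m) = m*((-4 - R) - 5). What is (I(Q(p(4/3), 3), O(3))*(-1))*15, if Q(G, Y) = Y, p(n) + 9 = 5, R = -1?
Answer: -225/2 ≈ -112.50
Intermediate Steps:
p(n) = -4 (p(n) = -9 + 5 = -4)
O(m) = -8*m (O(m) = m*((-4 - 1*(-1)) - 5) = m*((-4 + 1) - 5) = m*(-3 - 5) = m*(-8) = -8*m)
I(r, z) = -z/2 - r**2/2 (I(r, z) = -(z + r*r)/2 = -(z + r**2)/2 = -z/2 - r**2/2)
(I(Q(p(4/3), 3), O(3))*(-1))*15 = ((-(-4)*3 - 1/2*3**2)*(-1))*15 = ((-1/2*(-24) - 1/2*9)*(-1))*15 = ((12 - 9/2)*(-1))*15 = ((15/2)*(-1))*15 = -15/2*15 = -225/2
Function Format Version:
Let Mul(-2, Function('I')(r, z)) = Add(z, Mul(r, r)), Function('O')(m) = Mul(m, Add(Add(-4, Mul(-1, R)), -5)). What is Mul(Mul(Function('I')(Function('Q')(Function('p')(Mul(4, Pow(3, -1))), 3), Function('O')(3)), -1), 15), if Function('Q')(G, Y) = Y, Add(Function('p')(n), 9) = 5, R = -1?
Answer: Rational(-225, 2) ≈ -112.50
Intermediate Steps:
Function('p')(n) = -4 (Function('p')(n) = Add(-9, 5) = -4)
Function('O')(m) = Mul(-8, m) (Function('O')(m) = Mul(m, Add(Add(-4, Mul(-1, -1)), -5)) = Mul(m, Add(Add(-4, 1), -5)) = Mul(m, Add(-3, -5)) = Mul(m, -8) = Mul(-8, m))
Function('I')(r, z) = Add(Mul(Rational(-1, 2), z), Mul(Rational(-1, 2), Pow(r, 2))) (Function('I')(r, z) = Mul(Rational(-1, 2), Add(z, Mul(r, r))) = Mul(Rational(-1, 2), Add(z, Pow(r, 2))) = Add(Mul(Rational(-1, 2), z), Mul(Rational(-1, 2), Pow(r, 2))))
Mul(Mul(Function('I')(Function('Q')(Function('p')(Mul(4, Pow(3, -1))), 3), Function('O')(3)), -1), 15) = Mul(Mul(Add(Mul(Rational(-1, 2), Mul(-8, 3)), Mul(Rational(-1, 2), Pow(3, 2))), -1), 15) = Mul(Mul(Add(Mul(Rational(-1, 2), -24), Mul(Rational(-1, 2), 9)), -1), 15) = Mul(Mul(Add(12, Rational(-9, 2)), -1), 15) = Mul(Mul(Rational(15, 2), -1), 15) = Mul(Rational(-15, 2), 15) = Rational(-225, 2)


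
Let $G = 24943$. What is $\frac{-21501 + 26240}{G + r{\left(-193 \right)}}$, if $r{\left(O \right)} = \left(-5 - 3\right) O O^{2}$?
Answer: $\frac{4739}{57537399} \approx 8.2364 \cdot 10^{-5}$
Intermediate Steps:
$r{\left(O \right)} = - 8 O^{3}$ ($r{\left(O \right)} = - 8 O O^{2} = - 8 O^{3}$)
$\frac{-21501 + 26240}{G + r{\left(-193 \right)}} = \frac{-21501 + 26240}{24943 - 8 \left(-193\right)^{3}} = \frac{4739}{24943 - -57512456} = \frac{4739}{24943 + 57512456} = \frac{4739}{57537399}$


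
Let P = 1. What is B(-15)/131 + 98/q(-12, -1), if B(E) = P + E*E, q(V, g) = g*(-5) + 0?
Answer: 13968/655 ≈ 21.325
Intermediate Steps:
q(V, g) = -5*g (q(V, g) = -5*g + 0 = -5*g)
B(E) = 1 + E² (B(E) = 1 + E*E = 1 + E²)
B(-15)/131 + 98/q(-12, -1) = (1 + (-15)²)/131 + 98/((-5*(-1))) = (1 + 225)*(1/131) + 98/5 = 226*(1/131) + 98*(⅕) = 226/131 + 98/5 = 13968/655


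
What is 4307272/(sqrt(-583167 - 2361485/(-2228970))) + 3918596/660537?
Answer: 3918596/660537 - 4307272*I*sqrt(115893903069521994)/259971877301 ≈ 5.9324 - 5640.4*I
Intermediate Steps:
4307272/(sqrt(-583167 - 2361485/(-2228970))) + 3918596/660537 = 4307272/(sqrt(-583167 - 2361485*(-1/2228970))) + 3918596*(1/660537) = 4307272/(sqrt(-583167 + 472297/445794)) + 3918596/660537 = 4307272/(sqrt(-259971877301/445794)) + 3918596/660537 = 4307272/((I*sqrt(115893903069521994)/445794)) + 3918596/660537 = 4307272*(-I*sqrt(115893903069521994)/259971877301) + 3918596/660537 = -4307272*I*sqrt(115893903069521994)/259971877301 + 3918596/660537 = 3918596/660537 - 4307272*I*sqrt(115893903069521994)/259971877301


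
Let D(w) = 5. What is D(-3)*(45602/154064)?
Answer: 114005/77032 ≈ 1.4800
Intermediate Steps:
D(-3)*(45602/154064) = 5*(45602/154064) = 5*(45602*(1/154064)) = 5*(22801/77032) = 114005/77032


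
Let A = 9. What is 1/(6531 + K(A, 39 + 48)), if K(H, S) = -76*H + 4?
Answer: 1/5851 ≈ 0.00017091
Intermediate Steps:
K(H, S) = 4 - 76*H
1/(6531 + K(A, 39 + 48)) = 1/(6531 + (4 - 76*9)) = 1/(6531 + (4 - 684)) = 1/(6531 - 680) = 1/5851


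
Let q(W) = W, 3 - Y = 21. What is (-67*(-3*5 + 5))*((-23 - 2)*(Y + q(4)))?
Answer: 234500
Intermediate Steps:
Y = -18 (Y = 3 - 1*21 = 3 - 21 = -18)
(-67*(-3*5 + 5))*((-23 - 2)*(Y + q(4))) = (-67*(-3*5 + 5))*((-23 - 2)*(-18 + 4)) = (-67*(-15 + 5))*(-25*(-14)) = -67*(-10)*350 = 670*350 = 234500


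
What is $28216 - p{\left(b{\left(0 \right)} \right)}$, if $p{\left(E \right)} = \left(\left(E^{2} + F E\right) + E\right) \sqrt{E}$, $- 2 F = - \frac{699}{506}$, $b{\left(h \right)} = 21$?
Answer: $28216 - \frac{482223 \sqrt{21}}{1012} \approx 26032.0$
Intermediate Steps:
$F = \frac{699}{1012}$ ($F = - \frac{\left(-699\right) \frac{1}{506}}{2} = \left(- \frac{1}{2}\right) \left(- \frac{699}{506}\right) = \frac{699}{1012} \approx 0.69071$)
$p{\left(E \right)} = \sqrt{E} \left(E^{2} + \frac{1711 E}{1012}\right)$ ($p{\left(E \right)} = \left(\left(E^{2} + \frac{699 E}{1012}\right) + E\right) \sqrt{E} = \left(E^{2} + \frac{1711 E}{1012}\right) \sqrt{E} = \sqrt{E} \left(E^{2} + \frac{1711 E}{1012}\right)$)
$28216 - p{\left(b{\left(0 \right)} \right)} = 28216 - 21^{\frac{3}{2}} \left(\frac{1711}{1012} + 21\right) = 28216 - 21 \sqrt{21} \cdot \frac{22963}{1012} = 28216 - \frac{482223 \sqrt{21}}{1012}$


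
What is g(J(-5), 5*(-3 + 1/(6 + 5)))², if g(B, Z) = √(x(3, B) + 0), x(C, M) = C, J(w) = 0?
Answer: 3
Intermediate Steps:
g(B, Z) = √3 (g(B, Z) = √(3 + 0) = √3)
g(J(-5), 5*(-3 + 1/(6 + 5)))² = (√3)² = 3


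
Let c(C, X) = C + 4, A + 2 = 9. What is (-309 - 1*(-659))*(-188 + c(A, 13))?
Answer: -61950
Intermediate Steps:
A = 7 (A = -2 + 9 = 7)
c(C, X) = 4 + C
(-309 - 1*(-659))*(-188 + c(A, 13)) = (-309 - 1*(-659))*(-188 + (4 + 7)) = (-309 + 659)*(-188 + 11) = 350*(-177) = -61950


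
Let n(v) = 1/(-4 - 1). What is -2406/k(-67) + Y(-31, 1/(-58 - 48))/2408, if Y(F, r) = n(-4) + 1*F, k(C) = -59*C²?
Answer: -3087129/797201510 ≈ -0.0038725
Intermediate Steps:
n(v) = -⅕ (n(v) = 1/(-5) = -⅕)
Y(F, r) = -⅕ + F (Y(F, r) = -⅕ + 1*F = -⅕ + F)
-2406/k(-67) + Y(-31, 1/(-58 - 48))/2408 = -2406/((-59*(-67)²)) + (-⅕ - 31)/2408 = -2406/((-59*4489)) - 156/5*1/2408 = -2406/(-264851) - 39/3010 = -2406*(-1/264851) - 39/3010 = 2406/264851 - 39/3010 = -3087129/797201510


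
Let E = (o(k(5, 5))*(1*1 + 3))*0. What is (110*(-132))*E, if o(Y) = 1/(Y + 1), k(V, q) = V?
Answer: 0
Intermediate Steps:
o(Y) = 1/(1 + Y)
E = 0 (E = ((1*1 + 3)/(1 + 5))*0 = ((1 + 3)/6)*0 = ((⅙)*4)*0 = (⅔)*0 = 0)
(110*(-132))*E = (110*(-132))*0 = -14520*0 = 0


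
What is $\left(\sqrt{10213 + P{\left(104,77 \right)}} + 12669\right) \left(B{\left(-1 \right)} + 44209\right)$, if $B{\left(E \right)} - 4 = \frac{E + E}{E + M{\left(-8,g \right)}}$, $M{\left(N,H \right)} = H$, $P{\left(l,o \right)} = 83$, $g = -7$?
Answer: $\frac{2240550657}{4} + \frac{530559 \sqrt{286}}{2} \approx 5.6462 \cdot 10^{8}$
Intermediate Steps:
$B{\left(E \right)} = 4 + \frac{2 E}{-7 + E}$ ($B{\left(E \right)} = 4 + \frac{E + E}{E - 7} = 4 + \frac{2 E}{-7 + E}$)
$\left(\sqrt{10213 + P{\left(104,77 \right)}} + 12669\right) \left(B{\left(-1 \right)} + 44209\right) = \left(\sqrt{10213 + 83} + 12669\right) \left(\frac{2 \left(-14 + 3 \left(-1\right)\right)}{-7 - 1} + 44209\right) = \left(\sqrt{10296} + 12669\right) \left(\frac{2 \left(-14 - 3\right)}{-8} + 44209\right) = \left(6 \sqrt{286} + 12669\right) \left(2 \left(- \frac{1}{8}\right) \left(-17\right) + 44209\right) = \left(12669 + 6 \sqrt{286}\right) \left(\frac{17}{4} + 44209\right) = \left(12669 + 6 \sqrt{286}\right) \frac{176853}{4} = \frac{2240550657}{4} + \frac{530559 \sqrt{286}}{2}$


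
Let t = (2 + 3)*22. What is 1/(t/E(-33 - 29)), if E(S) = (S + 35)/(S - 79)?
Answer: 9/5170 ≈ 0.0017408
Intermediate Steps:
E(S) = (35 + S)/(-79 + S)
t = 110 (t = 5*22 = 110)
1/(t/E(-33 - 29)) = 1/(110/(((35 + (-33 - 29))/(-79 + (-33 - 29))))) = 1/(110/(((35 - 62)/(-79 - 62)))) = 1/(110/((-27/(-141)))) = 1/(110/((-1/141*(-27)))) = 1/(110/(9/47)) = 1/(110*(47/9)) = 1/(5170/9) = 9/5170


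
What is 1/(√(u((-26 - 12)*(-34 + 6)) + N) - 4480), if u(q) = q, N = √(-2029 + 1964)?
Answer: -1/(4480 - √(1064 + I*√65)) ≈ -0.00022485 - 6.248e-9*I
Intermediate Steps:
N = I*√65 (N = √(-65) = I*√65 ≈ 8.0623*I)
1/(√(u((-26 - 12)*(-34 + 6)) + N) - 4480) = 1/(√((-26 - 12)*(-34 + 6) + I*√65) - 4480) = 1/(√(-38*(-28) + I*√65) - 4480) = 1/(√(1064 + I*√65) - 4480) = 1/(-4480 + √(1064 + I*√65))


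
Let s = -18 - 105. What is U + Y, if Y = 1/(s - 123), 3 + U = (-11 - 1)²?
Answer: 34685/246 ≈ 141.00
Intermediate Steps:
s = -123
U = 141 (U = -3 + (-11 - 1)² = -3 + (-12)² = -3 + 144 = 141)
Y = -1/246 (Y = 1/(-123 - 123) = 1/(-246) = -1/246 ≈ -0.0040650)
U + Y = 141 - 1/246 = 34685/246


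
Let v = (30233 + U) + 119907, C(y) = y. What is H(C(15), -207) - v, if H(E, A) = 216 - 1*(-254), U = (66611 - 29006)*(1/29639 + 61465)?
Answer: -68511763588410/29639 ≈ -2.3115e+9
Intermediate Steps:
U = 68507327519280/29639 (U = 37605*(1/29639 + 61465) = 37605*(1821761136/29639) = 68507327519280/29639 ≈ 2.3114e+9)
H(E, A) = 470 (H(E, A) = 216 + 254 = 470)
v = 68511777518740/29639 (v = (30233 + 68507327519280/29639) + 119907 = 68508223595167/29639 + 119907 = 68511777518740/29639 ≈ 2.3115e+9)
H(C(15), -207) - v = 470 - 1*68511777518740/29639 = 470 - 68511777518740/29639 = -68511763588410/29639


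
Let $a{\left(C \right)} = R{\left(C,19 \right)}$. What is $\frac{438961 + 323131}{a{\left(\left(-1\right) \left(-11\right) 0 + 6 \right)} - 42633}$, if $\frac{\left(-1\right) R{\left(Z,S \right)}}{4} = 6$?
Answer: $- \frac{762092}{42657} \approx -17.866$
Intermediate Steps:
$R{\left(Z,S \right)} = -24$ ($R{\left(Z,S \right)} = \left(-4\right) 6 = -24$)
$a{\left(C \right)} = -24$
$\frac{438961 + 323131}{a{\left(\left(-1\right) \left(-11\right) 0 + 6 \right)} - 42633} = \frac{438961 + 323131}{-24 - 42633} = \frac{762092}{-42657} = 762092 \left(- \frac{1}{42657}\right) = - \frac{762092}{42657}$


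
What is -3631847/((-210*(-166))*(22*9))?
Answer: -3631847/6902280 ≈ -0.52618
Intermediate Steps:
-3631847/((-210*(-166))*(22*9)) = -3631847/(34860*198) = -3631847/6902280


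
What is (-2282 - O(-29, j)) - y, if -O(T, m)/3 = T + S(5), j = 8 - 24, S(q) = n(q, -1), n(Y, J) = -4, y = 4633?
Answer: -7014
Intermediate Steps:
S(q) = -4
j = -16
O(T, m) = 12 - 3*T (O(T, m) = -3*(T - 4) = -3*(-4 + T) = 12 - 3*T)
(-2282 - O(-29, j)) - y = (-2282 - (12 - 3*(-29))) - 1*4633 = (-2282 - (12 + 87)) - 4633 = (-2282 - 1*99) - 4633 = (-2282 - 99) - 4633 = -2381 - 4633 = -7014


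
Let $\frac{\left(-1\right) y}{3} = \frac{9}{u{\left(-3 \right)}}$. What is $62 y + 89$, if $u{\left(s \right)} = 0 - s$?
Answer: $-469$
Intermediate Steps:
$u{\left(s \right)} = - s$
$y = -9$ ($y = - 3 \frac{9}{\left(-1\right) \left(-3\right)} = - 3 \cdot \frac{9}{3} = - 3 \cdot 9 \cdot \frac{1}{3} = \left(-3\right) 3 = -9$)
$62 y + 89 = 62 \left(-9\right) + 89 = -558 + 89 = -469$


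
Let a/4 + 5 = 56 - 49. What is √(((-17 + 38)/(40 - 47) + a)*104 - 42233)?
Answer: I*√41713 ≈ 204.24*I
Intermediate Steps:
a = 8 (a = -20 + 4*(56 - 49) = -20 + 4*7 = -20 + 28 = 8)
√(((-17 + 38)/(40 - 47) + a)*104 - 42233) = √(((-17 + 38)/(40 - 47) + 8)*104 - 42233) = √((21/(-7) + 8)*104 - 42233) = √((21*(-⅐) + 8)*104 - 42233) = √((-3 + 8)*104 - 42233) = √(5*104 - 42233) = √(520 - 42233) = √(-41713) = I*√41713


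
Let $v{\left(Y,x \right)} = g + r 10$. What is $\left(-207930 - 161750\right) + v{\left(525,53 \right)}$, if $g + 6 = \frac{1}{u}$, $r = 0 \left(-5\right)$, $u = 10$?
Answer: $- \frac{3696859}{10} \approx -3.6969 \cdot 10^{5}$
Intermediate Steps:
$r = 0$
$g = - \frac{59}{10}$ ($g = -6 + \frac{1}{10} = - \frac{59}{10} \approx -5.9$)
$v{\left(Y,x \right)} = - \frac{59}{10}$ ($v{\left(Y,x \right)} = - \frac{59}{10} + 0 \cdot 10 = - \frac{59}{10} + 0 = - \frac{59}{10}$)
$\left(-207930 - 161750\right) + v{\left(525,53 \right)} = \left(-207930 - 161750\right) - \frac{59}{10} = -369680 - \frac{59}{10} = - \frac{3696859}{10}$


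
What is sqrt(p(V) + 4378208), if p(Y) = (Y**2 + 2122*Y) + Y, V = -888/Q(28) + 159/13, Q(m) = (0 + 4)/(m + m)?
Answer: sqrt(22352228258)/13 ≈ 11501.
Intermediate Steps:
Q(m) = 2/m (Q(m) = 4/((2*m)) = 4*(1/(2*m)) = 2/m)
V = -161457/13 (V = -888/(2/28) + 159/13 = -888/(2*(1/28)) + 159*(1/13) = -888/1/14 + 159/13 = -888*14 + 159/13 = -12432 + 159/13 = -161457/13 ≈ -12420.)
p(Y) = Y**2 + 2123*Y
sqrt(p(V) + 4378208) = sqrt(-161457*(2123 - 161457/13)/13 + 4378208) = sqrt(-161457/13*(-133858/13) + 4378208) = sqrt(21612311106/169 + 4378208) = sqrt(22352228258/169) = sqrt(22352228258)/13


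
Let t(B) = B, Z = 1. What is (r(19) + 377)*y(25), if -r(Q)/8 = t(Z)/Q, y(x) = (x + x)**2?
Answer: 17887500/19 ≈ 9.4145e+5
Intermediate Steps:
y(x) = 4*x**2 (y(x) = (2*x)**2 = 4*x**2)
r(Q) = -8/Q
(r(19) + 377)*y(25) = (-8/19 + 377)*(4*25**2) = (-8*1/19 + 377)*(4*625) = (-8/19 + 377)*2500 = (7155/19)*2500 = 17887500/19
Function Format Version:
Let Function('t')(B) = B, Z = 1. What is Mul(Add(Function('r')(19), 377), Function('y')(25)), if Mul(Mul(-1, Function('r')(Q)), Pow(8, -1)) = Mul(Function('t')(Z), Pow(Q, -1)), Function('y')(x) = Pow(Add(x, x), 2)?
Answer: Rational(17887500, 19) ≈ 9.4145e+5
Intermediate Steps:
Function('y')(x) = Mul(4, Pow(x, 2)) (Function('y')(x) = Pow(Mul(2, x), 2) = Mul(4, Pow(x, 2)))
Function('r')(Q) = Mul(-8, Pow(Q, -1)) (Function('r')(Q) = Mul(-8, Mul(1, Pow(Q, -1))) = Mul(-8, Pow(Q, -1)))
Mul(Add(Function('r')(19), 377), Function('y')(25)) = Mul(Add(Mul(-8, Pow(19, -1)), 377), Mul(4, Pow(25, 2))) = Mul(Add(Mul(-8, Rational(1, 19)), 377), Mul(4, 625)) = Mul(Add(Rational(-8, 19), 377), 2500) = Mul(Rational(7155, 19), 2500) = Rational(17887500, 19)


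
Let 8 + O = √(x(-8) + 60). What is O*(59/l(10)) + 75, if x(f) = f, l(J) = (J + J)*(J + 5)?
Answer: 5507/75 + 59*√13/150 ≈ 74.845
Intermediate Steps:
l(J) = 2*J*(5 + J) (l(J) = (2*J)*(5 + J) = 2*J*(5 + J))
O = -8 + 2*√13 (O = -8 + √(-8 + 60) = -8 + √52 = -8 + 2*√13 ≈ -0.78890)
O*(59/l(10)) + 75 = (-8 + 2*√13)*(59/((2*10*(5 + 10)))) + 75 = (-8 + 2*√13)*(59/((2*10*15))) + 75 = (-8 + 2*√13)*(59/300) + 75 = (-118/75 + 59*√13/150) + 75 = 5507/75 + 59*√13/150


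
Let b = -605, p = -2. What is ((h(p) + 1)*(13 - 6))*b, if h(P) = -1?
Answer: 0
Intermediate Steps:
((h(p) + 1)*(13 - 6))*b = ((-1 + 1)*(13 - 6))*(-605) = (0*7)*(-605) = 0*(-605) = 0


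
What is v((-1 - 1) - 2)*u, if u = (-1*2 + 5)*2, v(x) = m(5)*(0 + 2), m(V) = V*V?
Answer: 300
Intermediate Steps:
m(V) = V**2
v(x) = 50 (v(x) = 5**2*(0 + 2) = 25*2 = 50)
u = 6 (u = (-2 + 5)*2 = 3*2 = 6)
v((-1 - 1) - 2)*u = 50*6 = 300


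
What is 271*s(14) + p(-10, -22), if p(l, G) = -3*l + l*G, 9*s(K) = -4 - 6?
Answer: -460/9 ≈ -51.111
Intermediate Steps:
s(K) = -10/9 (s(K) = (-4 - 6)/9 = (⅑)*(-10) = -10/9)
p(l, G) = -3*l + G*l
271*s(14) + p(-10, -22) = 271*(-10/9) - 10*(-3 - 22) = -2710/9 - 10*(-25) = -2710/9 + 250 = -460/9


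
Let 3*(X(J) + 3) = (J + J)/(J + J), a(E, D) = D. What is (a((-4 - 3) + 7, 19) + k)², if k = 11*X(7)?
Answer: 961/9 ≈ 106.78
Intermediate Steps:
X(J) = -8/3 (X(J) = -3 + ((J + J)/(J + J))/3 = -3 + ((2*J)/((2*J)))/3 = -3 + ((2*J)*(1/(2*J)))/3 = -3 + (⅓)*1 = -3 + ⅓ = -8/3)
k = -88/3 (k = 11*(-8/3) = -88/3 ≈ -29.333)
(a((-4 - 3) + 7, 19) + k)² = (19 - 88/3)² = (-31/3)² = 961/9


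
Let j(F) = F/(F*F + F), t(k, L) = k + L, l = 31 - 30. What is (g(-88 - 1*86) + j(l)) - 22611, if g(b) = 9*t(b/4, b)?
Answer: -24568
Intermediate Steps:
l = 1
t(k, L) = L + k
g(b) = 45*b/4 (g(b) = 9*(b + b/4) = 9*(5*b/4) = 45*b/4)
j(F) = F/(F + F²) (j(F) = F/(F² + F) = F/(F + F²))
(g(-88 - 1*86) + j(l)) - 22611 = (45*(-88 - 1*86)/4 + 1/(1 + 1)) - 22611 = (45*(-88 - 86)/4 + 1/2) - 22611 = ((45/4)*(-174) + ½) - 22611 = (-3915/2 + ½) - 22611 = -1957 - 22611 = -24568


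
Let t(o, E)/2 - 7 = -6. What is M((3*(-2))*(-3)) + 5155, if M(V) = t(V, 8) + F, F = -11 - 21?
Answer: 5125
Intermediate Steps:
t(o, E) = 2 (t(o, E) = 14 + 2*(-6) = 14 - 12 = 2)
F = -32
M(V) = -30 (M(V) = 2 - 32 = -30)
M((3*(-2))*(-3)) + 5155 = -30 + 5155 = 5125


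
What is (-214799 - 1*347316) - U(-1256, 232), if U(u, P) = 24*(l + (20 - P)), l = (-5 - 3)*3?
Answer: -556451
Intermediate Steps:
l = -24 (l = -8*3 = -24)
U(u, P) = -96 - 24*P (U(u, P) = 24*(-24 + (20 - P)) = 24*(-4 - P) = -96 - 24*P)
(-214799 - 1*347316) - U(-1256, 232) = (-214799 - 1*347316) - (-96 - 24*232) = (-214799 - 347316) - (-96 - 5568) = -562115 - 1*(-5664) = -562115 + 5664 = -556451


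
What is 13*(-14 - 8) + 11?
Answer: -275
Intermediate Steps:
13*(-14 - 8) + 11 = 13*(-22) + 11 = -286 + 11 = -275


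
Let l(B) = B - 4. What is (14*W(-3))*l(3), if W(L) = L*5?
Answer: 210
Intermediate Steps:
l(B) = -4 + B
W(L) = 5*L
(14*W(-3))*l(3) = (14*(5*(-3)))*(-4 + 3) = (14*(-15))*(-1) = -210*(-1) = 210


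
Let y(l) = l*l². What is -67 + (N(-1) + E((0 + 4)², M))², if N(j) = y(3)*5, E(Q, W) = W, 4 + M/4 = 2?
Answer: 16062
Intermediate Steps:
M = -8 (M = -16 + 4*2 = -16 + 8 = -8)
y(l) = l³
N(j) = 135 (N(j) = 3³*5 = 27*5 = 135)
-67 + (N(-1) + E((0 + 4)², M))² = -67 + (135 - 8)² = -67 + 127² = -67 + 16129 = 16062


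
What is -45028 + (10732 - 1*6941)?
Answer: -41237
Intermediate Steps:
-45028 + (10732 - 1*6941) = -45028 + (10732 - 6941) = -45028 + 3791 = -41237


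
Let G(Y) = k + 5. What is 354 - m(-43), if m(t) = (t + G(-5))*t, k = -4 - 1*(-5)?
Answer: -1237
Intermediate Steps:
k = 1 (k = -4 + 5 = 1)
G(Y) = 6 (G(Y) = 1 + 5 = 6)
m(t) = t*(6 + t) (m(t) = (t + 6)*t = (6 + t)*t = t*(6 + t))
354 - m(-43) = 354 - (-43)*(6 - 43) = 354 - (-43)*(-37) = 354 - 1*1591 = 354 - 1591 = -1237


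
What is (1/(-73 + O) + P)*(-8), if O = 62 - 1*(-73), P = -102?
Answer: 25292/31 ≈ 815.87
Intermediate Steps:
O = 135 (O = 62 + 73 = 135)
(1/(-73 + O) + P)*(-8) = (1/(-73 + 135) - 102)*(-8) = (1/62 - 102)*(-8) = -6323/62*(-8) = 25292/31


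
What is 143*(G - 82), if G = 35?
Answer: -6721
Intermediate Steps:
143*(G - 82) = 143*(35 - 82) = 143*(-47) = -6721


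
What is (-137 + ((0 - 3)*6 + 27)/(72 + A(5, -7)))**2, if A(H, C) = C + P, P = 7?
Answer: 1199025/64 ≈ 18735.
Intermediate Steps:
A(H, C) = 7 + C (A(H, C) = C + 7 = 7 + C)
(-137 + ((0 - 3)*6 + 27)/(72 + A(5, -7)))**2 = (-137 + ((0 - 3)*6 + 27)/(72 + (7 - 7)))**2 = (-137 + (-3*6 + 27)/(72 + 0))**2 = (-137 + (-18 + 27)/72)**2 = (-137 + 9*(1/72))**2 = (-137 + 1/8)**2 = (-1095/8)**2 = 1199025/64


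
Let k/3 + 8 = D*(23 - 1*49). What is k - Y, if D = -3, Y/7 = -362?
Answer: 2744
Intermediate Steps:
Y = -2534 (Y = 7*(-362) = -2534)
k = 210 (k = -24 + 3*(-3*(23 - 1*49)) = -24 + 3*(-3*(23 - 49)) = -24 + 3*(-3*(-26)) = -24 + 3*78 = -24 + 234 = 210)
k - Y = 210 - 1*(-2534) = 210 + 2534 = 2744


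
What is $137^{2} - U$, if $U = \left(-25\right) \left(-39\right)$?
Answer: $17794$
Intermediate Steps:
$U = 975$
$137^{2} - U = 137^{2} - 975 = 18769 - 975 = 17794$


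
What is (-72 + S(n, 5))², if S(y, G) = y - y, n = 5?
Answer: 5184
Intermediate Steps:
S(y, G) = 0
(-72 + S(n, 5))² = (-72 + 0)² = (-72)² = 5184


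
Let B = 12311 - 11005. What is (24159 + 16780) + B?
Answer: 42245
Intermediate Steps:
B = 1306
(24159 + 16780) + B = (24159 + 16780) + 1306 = 40939 + 1306 = 42245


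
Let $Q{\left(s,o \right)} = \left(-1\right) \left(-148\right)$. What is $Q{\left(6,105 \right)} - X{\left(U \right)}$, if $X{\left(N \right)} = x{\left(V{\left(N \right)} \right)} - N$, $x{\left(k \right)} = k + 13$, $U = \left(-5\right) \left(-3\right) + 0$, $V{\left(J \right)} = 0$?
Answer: $150$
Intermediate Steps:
$U = 15$ ($U = 15 + 0 = 15$)
$x{\left(k \right)} = 13 + k$
$Q{\left(s,o \right)} = 148$
$X{\left(N \right)} = 13 - N$ ($X{\left(N \right)} = \left(13 + 0\right) - N = 13 - N$)
$Q{\left(6,105 \right)} - X{\left(U \right)} = 148 - \left(13 - 15\right) = 148 - -2 = 148 + 2 = 150$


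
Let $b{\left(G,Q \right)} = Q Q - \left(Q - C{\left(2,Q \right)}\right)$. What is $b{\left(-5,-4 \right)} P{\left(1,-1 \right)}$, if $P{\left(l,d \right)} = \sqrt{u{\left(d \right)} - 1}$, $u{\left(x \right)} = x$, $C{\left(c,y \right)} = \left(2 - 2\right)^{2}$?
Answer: $20 i \sqrt{2} \approx 28.284 i$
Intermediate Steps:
$C{\left(c,y \right)} = 0$ ($C{\left(c,y \right)} = 0^{2} = 0$)
$b{\left(G,Q \right)} = Q^{2} - Q$ ($b{\left(G,Q \right)} = Q Q + \left(0 - Q\right) = Q^{2} - Q$)
$P{\left(l,d \right)} = \sqrt{-1 + d}$ ($P{\left(l,d \right)} = \sqrt{d - 1} = \sqrt{-1 + d}$)
$b{\left(-5,-4 \right)} P{\left(1,-1 \right)} = - 4 \left(-1 - 4\right) \sqrt{-1 - 1} = \left(-4\right) \left(-5\right) \sqrt{-2} = 20 i \sqrt{2}$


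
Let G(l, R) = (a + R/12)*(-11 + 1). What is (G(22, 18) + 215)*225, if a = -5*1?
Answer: 56250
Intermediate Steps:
a = -5
G(l, R) = 50 - 5*R/6 (G(l, R) = (-5 + R/12)*(-11 + 1) = (-5 + R*(1/12))*(-10) = (-5 + R/12)*(-10) = 50 - 5*R/6)
(G(22, 18) + 215)*225 = ((50 - 5/6*18) + 215)*225 = ((50 - 15) + 215)*225 = (35 + 215)*225 = 250*225 = 56250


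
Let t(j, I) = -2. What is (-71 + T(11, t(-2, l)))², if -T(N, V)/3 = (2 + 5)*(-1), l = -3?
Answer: 2500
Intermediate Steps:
T(N, V) = 21 (T(N, V) = -3*(2 + 5)*(-1) = -21*(-1) = -3*(-7) = 21)
(-71 + T(11, t(-2, l)))² = (-71 + 21)² = (-50)² = 2500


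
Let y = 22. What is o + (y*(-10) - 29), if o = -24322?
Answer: -24571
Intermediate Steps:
o + (y*(-10) - 29) = -24322 + (22*(-10) - 29) = -24322 + (-220 - 29) = -24322 - 249 = -24571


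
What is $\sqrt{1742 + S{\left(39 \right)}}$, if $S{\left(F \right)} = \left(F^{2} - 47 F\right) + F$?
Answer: $\sqrt{1469} \approx 38.328$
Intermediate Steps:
$S{\left(F \right)} = F^{2} - 46 F$
$\sqrt{1742 + S{\left(39 \right)}} = \sqrt{1742 + 39 \left(-46 + 39\right)} = \sqrt{1742 + 39 \left(-7\right)} = \sqrt{1742 - 273} = \sqrt{1469}$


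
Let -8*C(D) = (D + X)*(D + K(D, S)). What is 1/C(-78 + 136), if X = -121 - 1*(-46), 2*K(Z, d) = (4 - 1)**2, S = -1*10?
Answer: 16/2125 ≈ 0.0075294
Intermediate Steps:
S = -10
K(Z, d) = 9/2 (K(Z, d) = (4 - 1)**2/2 = (1/2)*3**2 = (1/2)*9 = 9/2)
X = -75 (X = -121 + 46 = -75)
C(D) = -(-75 + D)*(9/2 + D)/8 (C(D) = -(D - 75)*(D + 9/2)/8 = -(-75 + D)*(9/2 + D)/8)
1/C(-78 + 136) = 1/(675/16 - (-78 + 136)**2/8 + 141*(-78 + 136)/16) = 1/(675/16 - 1/8*58**2 + (141/16)*58) = 1/(675/16 - 1/8*3364 + 4089/8) = 1/(675/16 - 841/2 + 4089/8) = 1/(2125/16) = 16/2125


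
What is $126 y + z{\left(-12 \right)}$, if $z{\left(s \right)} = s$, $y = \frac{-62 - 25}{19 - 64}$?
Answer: $\frac{1158}{5} \approx 231.6$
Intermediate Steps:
$y = \frac{29}{15}$ ($y = - \frac{87}{-45} = \left(-87\right) \left(- \frac{1}{45}\right) = \frac{29}{15} \approx 1.9333$)
$126 y + z{\left(-12 \right)} = 126 \cdot \frac{29}{15} - 12 = \frac{1218}{5} - 12 = \frac{1158}{5}$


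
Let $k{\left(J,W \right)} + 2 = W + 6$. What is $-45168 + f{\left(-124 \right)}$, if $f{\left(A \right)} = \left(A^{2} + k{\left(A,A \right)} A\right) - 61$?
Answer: $-14973$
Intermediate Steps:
$k{\left(J,W \right)} = 4 + W$ ($k{\left(J,W \right)} = -2 + \left(W + 6\right) = -2 + \left(6 + W\right) = 4 + W$)
$f{\left(A \right)} = -61 + A^{2} + A \left(4 + A\right)$ ($f{\left(A \right)} = \left(A^{2} + \left(4 + A\right) A\right) - 61 = \left(A^{2} + A \left(4 + A\right)\right) - 61 = -61 + A^{2} + A \left(4 + A\right)$)
$-45168 + f{\left(-124 \right)} = -45168 - \left(61 - 15376 + 124 \left(4 - 124\right)\right) = -45168 - -30195 = -45168 + \left(-61 + 15376 + 14880\right) = -45168 + 30195 = -14973$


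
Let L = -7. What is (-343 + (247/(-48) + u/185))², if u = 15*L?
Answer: 383551069225/3154176 ≈ 1.2160e+5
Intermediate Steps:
u = -105 (u = 15*(-7) = -105)
(-343 + (247/(-48) + u/185))² = (-343 + (247/(-48) - 105/185))² = (-343 + (247*(-1/48) - 105*1/185))² = (-343 + (-247/48 - 21/37))² = (-343 - 10147/1776)² = (-619315/1776)² = 383551069225/3154176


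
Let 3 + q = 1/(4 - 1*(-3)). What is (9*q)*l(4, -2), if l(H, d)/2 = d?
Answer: 720/7 ≈ 102.86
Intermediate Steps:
l(H, d) = 2*d
q = -20/7 (q = -3 + 1/(4 - 1*(-3)) = -3 + 1/(4 + 3) = -3 + 1/7 = -3 + 1*(⅐) = -3 + ⅐ = -20/7 ≈ -2.8571)
(9*q)*l(4, -2) = (9*(-20/7))*(2*(-2)) = -180/7*(-4) = 720/7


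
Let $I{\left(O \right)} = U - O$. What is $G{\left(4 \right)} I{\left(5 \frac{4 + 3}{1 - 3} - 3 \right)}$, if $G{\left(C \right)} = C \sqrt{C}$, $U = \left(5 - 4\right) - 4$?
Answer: $140$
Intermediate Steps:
$U = -3$ ($U = 1 - 4 = -3$)
$G{\left(C \right)} = C^{\frac{3}{2}}$
$I{\left(O \right)} = -3 - O$
$G{\left(4 \right)} I{\left(5 \frac{4 + 3}{1 - 3} - 3 \right)} = 4^{\frac{3}{2}} \left(-3 - \left(5 \frac{4 + 3}{1 - 3} - 3\right)\right) = 8 \left(-3 - \left(5 \frac{7}{-2} - 3\right)\right) = 8 \left(-3 - \left(5 \cdot 7 \left(- \frac{1}{2}\right) - 3\right)\right) = 8 \left(-3 - \left(5 \left(- \frac{7}{2}\right) - 3\right)\right) = 8 \left(-3 - \left(- \frac{35}{2} - 3\right)\right) = 8 \left(-3 - - \frac{41}{2}\right) = 8 \left(-3 + \frac{41}{2}\right) = 8 \cdot \frac{35}{2} = 140$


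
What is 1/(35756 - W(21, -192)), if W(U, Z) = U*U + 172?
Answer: 1/35143 ≈ 2.8455e-5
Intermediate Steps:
W(U, Z) = 172 + U² (W(U, Z) = U² + 172 = 172 + U²)
1/(35756 - W(21, -192)) = 1/(35756 - (172 + 21²)) = 1/(35756 - (172 + 441)) = 1/(35756 - 1*613) = 1/(35756 - 613) = 1/35143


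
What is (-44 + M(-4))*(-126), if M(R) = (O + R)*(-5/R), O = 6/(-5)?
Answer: 6363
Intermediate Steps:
O = -6/5 (O = 6*(-⅕) = -6/5 ≈ -1.2000)
M(R) = -5*(-6/5 + R)/R (M(R) = (-6/5 + R)*(-5/R) = -5*(-6/5 + R)/R)
(-44 + M(-4))*(-126) = (-44 + (-5 + 6/(-4)))*(-126) = (-44 + (-5 + 6*(-¼)))*(-126) = (-44 + (-5 - 3/2))*(-126) = (-44 - 13/2)*(-126) = -101/2*(-126) = 6363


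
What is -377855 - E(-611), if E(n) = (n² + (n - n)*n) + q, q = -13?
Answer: -751163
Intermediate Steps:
E(n) = -13 + n² (E(n) = (n² + (n - n)*n) - 13 = (n² + 0*n) - 13 = (n² + 0) - 13 = n² - 13 = -13 + n²)
-377855 - E(-611) = -377855 - (-13 + (-611)²) = -377855 - (-13 + 373321) = -377855 - 1*373308 = -377855 - 373308 = -751163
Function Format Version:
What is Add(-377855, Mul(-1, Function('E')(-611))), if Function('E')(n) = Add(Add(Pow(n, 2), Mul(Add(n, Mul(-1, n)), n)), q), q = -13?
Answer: -751163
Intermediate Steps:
Function('E')(n) = Add(-13, Pow(n, 2)) (Function('E')(n) = Add(Add(Pow(n, 2), Mul(Add(n, Mul(-1, n)), n)), -13) = Add(Add(Pow(n, 2), Mul(0, n)), -13) = Add(Add(Pow(n, 2), 0), -13) = Add(Pow(n, 2), -13) = Add(-13, Pow(n, 2)))
Add(-377855, Mul(-1, Function('E')(-611))) = Add(-377855, Mul(-1, Add(-13, Pow(-611, 2)))) = Add(-377855, Mul(-1, Add(-13, 373321))) = Add(-377855, Mul(-1, 373308)) = Add(-377855, -373308) = -751163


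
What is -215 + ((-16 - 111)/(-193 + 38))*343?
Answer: 10236/155 ≈ 66.039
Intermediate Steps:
-215 + ((-16 - 111)/(-193 + 38))*343 = -215 - 127/(-155)*343 = -215 - 127*(-1/155)*343 = -215 + (127/155)*343 = -215 + 43561/155 = 10236/155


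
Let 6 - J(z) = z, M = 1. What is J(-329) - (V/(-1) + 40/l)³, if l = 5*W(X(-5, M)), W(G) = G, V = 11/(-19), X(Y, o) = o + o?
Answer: 1639262/6859 ≈ 238.99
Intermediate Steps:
X(Y, o) = 2*o
J(z) = 6 - z
V = -11/19 (V = 11*(-1/19) = -11/19 ≈ -0.57895)
l = 10 (l = 5*(2*1) = 5*2 = 10)
J(-329) - (V/(-1) + 40/l)³ = (6 - 1*(-329)) - (-11/19/(-1) + 40/10)³ = (6 + 329) - (-11/19*(-1) + 40*(⅒))³ = 335 - (11/19 + 4)³ = 335 - (87/19)³ = 335 - 1*658503/6859 = 335 - 658503/6859 = 1639262/6859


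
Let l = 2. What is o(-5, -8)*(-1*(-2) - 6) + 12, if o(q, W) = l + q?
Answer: 24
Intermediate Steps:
o(q, W) = 2 + q
o(-5, -8)*(-1*(-2) - 6) + 12 = (2 - 5)*(-1*(-2) - 6) + 12 = -3*(2 - 6) + 12 = -3*(-4) + 12 = 12 + 12 = 24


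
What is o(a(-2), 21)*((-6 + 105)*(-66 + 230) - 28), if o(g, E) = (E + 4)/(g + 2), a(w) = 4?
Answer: 202600/3 ≈ 67533.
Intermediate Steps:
o(g, E) = (4 + E)/(2 + g)
o(a(-2), 21)*((-6 + 105)*(-66 + 230) - 28) = ((4 + 21)/(2 + 4))*((-6 + 105)*(-66 + 230) - 28) = (25/6)*(99*164 - 28) = ((⅙)*25)*(16236 - 28) = (25/6)*16208 = 202600/3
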